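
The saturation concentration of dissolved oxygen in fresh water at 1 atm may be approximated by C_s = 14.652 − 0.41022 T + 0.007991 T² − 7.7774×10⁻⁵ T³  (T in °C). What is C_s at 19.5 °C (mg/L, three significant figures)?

C_s = 14.652 − 0.41022×19.5 + 0.007991×19.5² − 7.7774×10⁻⁵×19.5³ = 9.115 mg/L.

C_s ≈ 9.11 mg/L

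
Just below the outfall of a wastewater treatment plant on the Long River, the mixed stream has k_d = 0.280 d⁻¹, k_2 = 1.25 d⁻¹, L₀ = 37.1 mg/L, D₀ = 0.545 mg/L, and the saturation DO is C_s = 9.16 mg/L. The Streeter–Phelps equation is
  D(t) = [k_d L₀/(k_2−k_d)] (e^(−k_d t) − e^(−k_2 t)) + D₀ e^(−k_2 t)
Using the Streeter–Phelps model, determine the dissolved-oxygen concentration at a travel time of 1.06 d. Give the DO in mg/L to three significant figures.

DO ≈ 3.90 mg/L

k_d L₀/(k_2−k_d) = 0.280×37.1/(1.25−0.280) = 10.39/0.9700 = 10.71 mg/L.
e^(−k_d t) = e^(−0.280×1.060) = 0.7432; e^(−k_2 t) = e^(−1.25×1.060) = 0.2658.
D = 10.71 × (0.7432 − 0.2658) + 0.545 × 0.2658 = 5.112 + 0.1449 = 5.257 mg/L.
DO = C_s − D = 9.16 − 5.257 = 3.903 mg/L.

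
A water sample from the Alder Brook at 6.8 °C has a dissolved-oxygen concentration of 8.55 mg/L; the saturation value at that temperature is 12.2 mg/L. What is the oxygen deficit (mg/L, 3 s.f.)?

D = C_s − C = 12.2 − 8.55 = 3.65 mg/L.

D ≈ 3.65 mg/L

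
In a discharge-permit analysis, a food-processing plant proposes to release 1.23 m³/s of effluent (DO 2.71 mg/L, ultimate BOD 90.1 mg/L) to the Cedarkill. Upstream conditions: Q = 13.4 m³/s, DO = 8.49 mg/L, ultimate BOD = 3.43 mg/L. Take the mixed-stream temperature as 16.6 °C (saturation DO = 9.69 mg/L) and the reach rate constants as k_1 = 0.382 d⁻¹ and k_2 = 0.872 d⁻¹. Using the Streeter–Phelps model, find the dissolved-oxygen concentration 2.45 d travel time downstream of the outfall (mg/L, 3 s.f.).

Mixed DO = (13.4×8.49 + 1.23×2.71)/(13.4+1.23) = 117.1/14.63 = 8.004 mg/L.
Mixed L₀ = (13.4×3.43 + 1.23×90.1)/(14.63) = 156.8/14.63 = 10.72 mg/L.
Initial deficit D₀ = C_s − DO₀ = 9.69 − 8.004 = 1.686 mg/L.
D(2.45) = [0.382×10.72/(0.872−0.382)](e^(−0.382×2.45) − e^(−0.872×2.45)) + 1.686 e^(−0.872×2.45)
= 8.355 × (0.3922 − 0.1181) + 1.686 × 0.1181 = 2.490 mg/L.
DO = 9.69 − 2.490 = 7.200 mg/L.

DO ≈ 7.20 mg/L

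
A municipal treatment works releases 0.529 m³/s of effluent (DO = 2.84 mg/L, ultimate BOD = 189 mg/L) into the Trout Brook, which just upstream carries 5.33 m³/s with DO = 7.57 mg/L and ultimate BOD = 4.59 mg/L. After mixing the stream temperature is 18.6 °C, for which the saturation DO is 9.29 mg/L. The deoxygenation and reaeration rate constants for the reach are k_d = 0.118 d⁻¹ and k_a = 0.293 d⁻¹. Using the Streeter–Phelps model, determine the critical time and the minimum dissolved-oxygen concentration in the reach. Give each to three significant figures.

Mixed DO = (5.33×7.57 + 0.529×2.84)/(5.33+0.529) = 41.85/5.859 = 7.143 mg/L.
Mixed L₀ = (5.33×4.59 + 0.529×189)/(5.859) = 124.4/5.859 = 21.24 mg/L.
Initial deficit D₀ = C_s − DO₀ = 9.29 − 7.143 = 2.147 mg/L.
t_c = (1/0.1750) ln[(0.293/0.118)(1 − 2.147×0.1750/(0.118×21.24))] = 5.714 × ln(2.111) = 4.269 d.
D_c = (0.118/0.293) × 21.24 × e^(−0.118×4.269) = 0.4027 × 21.24 × 0.6043 = 5.169 mg/L.
Minimum DO = 9.29 − 5.169 = 4.121 mg/L.

t_c ≈ 4.27 d; minimum DO ≈ 4.12 mg/L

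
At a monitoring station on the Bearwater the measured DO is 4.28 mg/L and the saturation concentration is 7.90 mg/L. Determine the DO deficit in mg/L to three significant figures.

D ≈ 3.62 mg/L

D = C_s − C = 7.90 − 4.28 = 3.62 mg/L.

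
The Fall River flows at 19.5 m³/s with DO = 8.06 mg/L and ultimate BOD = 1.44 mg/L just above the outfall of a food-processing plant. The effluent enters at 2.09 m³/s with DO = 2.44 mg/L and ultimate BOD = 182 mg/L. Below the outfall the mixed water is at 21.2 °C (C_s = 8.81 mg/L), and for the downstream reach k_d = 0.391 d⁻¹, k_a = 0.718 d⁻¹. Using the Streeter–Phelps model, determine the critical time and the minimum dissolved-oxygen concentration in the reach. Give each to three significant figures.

t_c ≈ 1.68 d; minimum DO ≈ 3.47 mg/L

Mixed DO = (19.5×8.06 + 2.09×2.44)/(19.5+2.09) = 162.3/21.59 = 7.516 mg/L.
Mixed L₀ = (19.5×1.44 + 2.09×182)/(21.59) = 408.5/21.59 = 18.92 mg/L.
Initial deficit D₀ = C_s − DO₀ = 8.81 − 7.516 = 1.294 mg/L.
t_c = (1/0.3270) ln[(0.718/0.391)(1 − 1.294×0.3270/(0.391×18.92))] = 3.058 × ln(1.731) = 1.678 d.
D_c = (0.391/0.718) × 18.92 × e^(−0.391×1.678) = 0.5446 × 18.92 × 0.5188 = 5.345 mg/L.
Minimum DO = 8.81 − 5.345 = 3.465 mg/L.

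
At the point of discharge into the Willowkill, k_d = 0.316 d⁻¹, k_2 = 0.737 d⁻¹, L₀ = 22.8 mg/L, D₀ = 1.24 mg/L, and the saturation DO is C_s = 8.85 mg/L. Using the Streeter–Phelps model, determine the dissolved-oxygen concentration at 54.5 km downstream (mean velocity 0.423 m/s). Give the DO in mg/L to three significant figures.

Travel time t = x/v = 54.5 km / (0.423 m/s) = 54500 m / 0.423 m/s = 128800 s = 1.491 d.
k_d L₀/(k_2−k_d) = 0.316×22.8/(0.737−0.316) = 7.205/0.4210 = 17.11 mg/L.
e^(−k_d t) = e^(−0.316×1.491) = 0.6242; e^(−k_2 t) = e^(−0.737×1.491) = 0.3332.
D = 17.11 × (0.6242 − 0.3332) + 1.24 × 0.3332 = 4.981 + 0.4132 = 5.394 mg/L.
DO = C_s − D = 8.85 − 5.394 = 3.456 mg/L.

DO ≈ 3.46 mg/L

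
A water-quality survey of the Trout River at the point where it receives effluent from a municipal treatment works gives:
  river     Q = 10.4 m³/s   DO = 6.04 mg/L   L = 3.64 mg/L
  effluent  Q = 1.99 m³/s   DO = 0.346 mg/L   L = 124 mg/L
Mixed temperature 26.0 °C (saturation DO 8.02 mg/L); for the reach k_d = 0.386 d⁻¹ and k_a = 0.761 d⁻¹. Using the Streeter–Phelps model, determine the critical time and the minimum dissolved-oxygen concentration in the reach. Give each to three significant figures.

Mixed DO = (10.4×6.04 + 1.99×0.346)/(10.4+1.99) = 63.50/12.39 = 5.125 mg/L.
Mixed L₀ = (10.4×3.64 + 1.99×124)/(12.39) = 284.6/12.39 = 22.97 mg/L.
Initial deficit D₀ = C_s − DO₀ = 8.02 − 5.125 = 2.895 mg/L.
t_c = (1/0.3750) ln[(0.761/0.386)(1 − 2.895×0.3750/(0.386×22.97))] = 2.667 × ln(1.730) = 1.462 d.
D_c = (0.386/0.761) × 22.97 × e^(−0.386×1.462) = 0.5072 × 22.97 × 0.5688 = 6.627 mg/L.
Minimum DO = 8.02 − 6.627 = 1.393 mg/L.

t_c ≈ 1.46 d; minimum DO ≈ 1.39 mg/L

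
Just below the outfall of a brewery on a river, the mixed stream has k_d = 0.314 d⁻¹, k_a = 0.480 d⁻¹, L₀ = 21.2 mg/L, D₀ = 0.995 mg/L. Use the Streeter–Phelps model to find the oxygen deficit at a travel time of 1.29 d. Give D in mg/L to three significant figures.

k_d L₀/(k_a−k_d) = 0.314×21.2/(0.480−0.314) = 6.657/0.1660 = 40.10 mg/L.
e^(−k_d t) = e^(−0.314×1.290) = 0.6669; e^(−k_a t) = e^(−0.480×1.290) = 0.5384.
D = 40.10 × (0.6669 − 0.5384) + 0.995 × 0.5384 = 5.155 + 0.5357 = 5.691 mg/L.

D ≈ 5.69 mg/L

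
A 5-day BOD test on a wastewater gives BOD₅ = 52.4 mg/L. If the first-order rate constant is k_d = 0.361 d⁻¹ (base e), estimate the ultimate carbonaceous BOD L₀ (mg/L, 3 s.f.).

L₀ ≈ 62.7 mg/L

BOD₅ = L₀(1 − e^(−5k_d)) ⇒ L₀ = BOD₅ / (1 − e^(−5×0.361))
= 52.4 / (1 − 0.1645) = 52.4 / 0.8355 = 62.72 mg/L.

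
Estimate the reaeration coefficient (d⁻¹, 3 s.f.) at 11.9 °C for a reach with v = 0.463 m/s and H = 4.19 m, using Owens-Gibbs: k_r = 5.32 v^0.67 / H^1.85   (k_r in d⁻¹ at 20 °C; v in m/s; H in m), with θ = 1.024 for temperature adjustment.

k_r ≈ 0.185 d⁻¹

k_r(20) = 5.32 × 0.463^0.67 / 4.19^1.85 = 5.32 × 0.5970 / 14.16 = 0.2243 d⁻¹.
k_r(11.9) = 0.2243 × 1.024^(11.9−20) = 0.2243 × 0.8252 = 0.1851 d⁻¹.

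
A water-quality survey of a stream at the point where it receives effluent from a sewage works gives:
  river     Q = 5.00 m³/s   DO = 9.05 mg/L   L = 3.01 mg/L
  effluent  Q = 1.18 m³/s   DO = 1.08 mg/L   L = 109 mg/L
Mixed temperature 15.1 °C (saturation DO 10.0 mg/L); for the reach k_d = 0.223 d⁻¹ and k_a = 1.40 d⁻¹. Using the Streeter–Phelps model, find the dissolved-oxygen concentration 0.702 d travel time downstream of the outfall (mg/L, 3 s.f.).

Mixed DO = (5.00×9.05 + 1.18×1.08)/(5.00+1.18) = 46.52/6.180 = 7.528 mg/L.
Mixed L₀ = (5.00×3.01 + 1.18×109)/(6.180) = 143.7/6.180 = 23.25 mg/L.
Initial deficit D₀ = C_s − DO₀ = 10.0 − 7.528 = 2.472 mg/L.
D(0.702) = [0.223×23.25/(1.40−0.223)](e^(−0.223×0.702) − e^(−1.40×0.702)) + 2.472 e^(−1.40×0.702)
= 4.405 × (0.8551 − 0.3743) + 2.472 × 0.3743 = 3.043 mg/L.
DO = 10.0 − 3.043 = 6.957 mg/L.

DO ≈ 6.96 mg/L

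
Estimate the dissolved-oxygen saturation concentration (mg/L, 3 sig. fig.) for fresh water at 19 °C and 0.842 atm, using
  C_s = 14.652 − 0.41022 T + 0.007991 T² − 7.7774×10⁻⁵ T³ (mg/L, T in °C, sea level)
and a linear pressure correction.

C_s ≈ 7.75 mg/L

At sea level: C_s = 14.652 − 0.41022×19 + 0.007991×19² − 7.7774×10⁻⁵×19³ = 9.209 mg/L.
Pressure correction: C_s' = 9.209 × 0.842 = 7.754 mg/L.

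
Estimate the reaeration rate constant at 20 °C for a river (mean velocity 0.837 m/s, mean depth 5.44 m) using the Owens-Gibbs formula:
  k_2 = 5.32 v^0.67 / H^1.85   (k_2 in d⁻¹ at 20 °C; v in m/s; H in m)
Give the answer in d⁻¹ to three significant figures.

k_2 ≈ 0.206 d⁻¹

k_2 = 5.32 × 0.837^0.67 / 5.44^1.85 = 5.32 × 0.8876 / 22.95 = 0.2057 d⁻¹.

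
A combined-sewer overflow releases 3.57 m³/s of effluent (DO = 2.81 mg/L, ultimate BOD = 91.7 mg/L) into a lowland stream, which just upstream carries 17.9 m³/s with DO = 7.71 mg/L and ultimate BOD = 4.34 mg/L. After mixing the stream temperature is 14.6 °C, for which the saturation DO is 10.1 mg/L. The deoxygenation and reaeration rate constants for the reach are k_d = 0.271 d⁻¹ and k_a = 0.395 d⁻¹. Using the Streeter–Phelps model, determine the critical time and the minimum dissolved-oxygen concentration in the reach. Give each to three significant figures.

Mixed DO = (17.9×7.71 + 3.57×2.81)/(17.9+3.57) = 148.0/21.47 = 6.895 mg/L.
Mixed L₀ = (17.9×4.34 + 3.57×91.7)/(21.47) = 405.1/21.47 = 18.87 mg/L.
Initial deficit D₀ = C_s − DO₀ = 10.1 − 6.895 = 3.205 mg/L.
t_c = (1/0.1240) ln[(0.395/0.271)(1 − 3.205×0.1240/(0.271×18.87))] = 8.065 × ln(1.344) = 2.386 d.
D_c = (0.271/0.395) × 18.87 × e^(−0.271×2.386) = 0.6861 × 18.87 × 0.5238 = 6.780 mg/L.
Minimum DO = 10.1 − 6.780 = 3.320 mg/L.

t_c ≈ 2.39 d; minimum DO ≈ 3.32 mg/L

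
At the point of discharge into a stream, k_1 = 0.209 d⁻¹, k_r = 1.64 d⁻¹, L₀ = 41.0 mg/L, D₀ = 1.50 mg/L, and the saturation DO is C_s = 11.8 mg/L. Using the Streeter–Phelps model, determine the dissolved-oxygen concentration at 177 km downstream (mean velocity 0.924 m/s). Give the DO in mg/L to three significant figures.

Travel time t = x/v = 177 km / (0.924 m/s) = 177000 m / 0.924 m/s = 191600 s = 2.217 d.
k_1 L₀/(k_r−k_1) = 0.209×41.0/(1.64−0.209) = 8.569/1.431 = 5.988 mg/L.
e^(−k_1 t) = e^(−0.209×2.217) = 0.6292; e^(−k_r t) = e^(−1.64×2.217) = 0.02636.
D = 5.988 × (0.6292 − 0.02636) + 1.50 × 0.02636 = 3.610 + 0.03953 = 3.649 mg/L.
DO = C_s − D = 11.8 − 3.649 = 8.151 mg/L.

DO ≈ 8.15 mg/L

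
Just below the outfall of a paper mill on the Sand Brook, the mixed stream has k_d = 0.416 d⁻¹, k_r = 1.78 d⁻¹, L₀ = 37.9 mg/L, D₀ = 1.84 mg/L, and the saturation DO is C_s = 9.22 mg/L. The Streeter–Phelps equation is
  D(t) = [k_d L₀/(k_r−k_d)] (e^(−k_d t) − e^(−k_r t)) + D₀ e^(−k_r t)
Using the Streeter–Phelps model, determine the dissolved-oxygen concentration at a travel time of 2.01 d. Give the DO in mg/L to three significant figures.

k_d L₀/(k_r−k_d) = 0.416×37.9/(1.78−0.416) = 15.77/1.364 = 11.56 mg/L.
e^(−k_d t) = e^(−0.416×2.010) = 0.4334; e^(−k_r t) = e^(−1.78×2.010) = 0.02794.
D = 11.56 × (0.4334 − 0.02794) + 1.84 × 0.02794 = 4.686 + 0.05140 = 4.738 mg/L.
DO = C_s − D = 9.22 − 4.738 = 4.482 mg/L.

DO ≈ 4.48 mg/L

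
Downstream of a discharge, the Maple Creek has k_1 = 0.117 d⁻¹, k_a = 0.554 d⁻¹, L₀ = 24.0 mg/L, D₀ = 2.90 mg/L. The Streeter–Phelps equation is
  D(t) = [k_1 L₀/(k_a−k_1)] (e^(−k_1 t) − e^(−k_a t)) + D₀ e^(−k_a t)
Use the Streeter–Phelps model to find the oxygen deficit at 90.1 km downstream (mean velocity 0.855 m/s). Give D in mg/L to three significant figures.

Travel time t = x/v = 90.1 km / (0.855 m/s) = 90100 m / 0.855 m/s = 105400 s = 1.220 d.
k_1 L₀/(k_a−k_1) = 0.117×24.0/(0.554−0.117) = 2.808/0.4370 = 6.426 mg/L.
e^(−k_1 t) = e^(−0.117×1.220) = 0.8670; e^(−k_a t) = e^(−0.554×1.220) = 0.5088.
D = 6.426 × (0.8670 − 0.5088) + 2.90 × 0.5088 = 2.302 + 1.476 = 3.777 mg/L.

D ≈ 3.78 mg/L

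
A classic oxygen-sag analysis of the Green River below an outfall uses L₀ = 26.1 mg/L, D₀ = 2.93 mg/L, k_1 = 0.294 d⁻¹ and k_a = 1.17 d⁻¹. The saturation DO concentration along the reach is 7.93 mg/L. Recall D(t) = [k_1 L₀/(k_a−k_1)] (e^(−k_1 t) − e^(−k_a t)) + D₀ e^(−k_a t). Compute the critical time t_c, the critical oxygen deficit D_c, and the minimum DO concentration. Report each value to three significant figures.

t_c ≈ 1.11 d; D_c ≈ 4.73 mg/L; min DO ≈ 3.20 mg/L

t_c = [1/(k_a−k_1)] ln[(k_a/k_1)(1 − D₀(k_a−k_1)/(k_1 L₀))]
= [1/(1.17−0.294)] ln[(1.17/0.294)(1 − 2.93×0.8760/(0.294×26.1))]
= (1/0.8760) ln[3.980 × 0.6655] = 1.142 × ln(2.648) = 1.142 × 0.9740 = 1.112 d.
D_c = (k_1/k_a) L₀ e^(−k_1 t_c) = (0.294/1.17) × 26.1 × e^(−0.294×1.112) = 0.2513 × 26.1 × 0.7212 = 4.730 mg/L.
Minimum DO = C_s − D_c = 7.93 − 4.730 = 3.200 mg/L.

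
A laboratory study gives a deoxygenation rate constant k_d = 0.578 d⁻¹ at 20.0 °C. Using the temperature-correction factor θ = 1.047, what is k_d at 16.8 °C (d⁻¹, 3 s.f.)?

k_d(T₂) = k_d(T₁) · θ^(T₂−T₁) = 0.578 × 1.047^(16.8−20.0)
= 0.578 × 1.047^-3.20 = 0.578 × 0.8633 = 0.4990 d⁻¹.

k_d ≈ 0.499 d⁻¹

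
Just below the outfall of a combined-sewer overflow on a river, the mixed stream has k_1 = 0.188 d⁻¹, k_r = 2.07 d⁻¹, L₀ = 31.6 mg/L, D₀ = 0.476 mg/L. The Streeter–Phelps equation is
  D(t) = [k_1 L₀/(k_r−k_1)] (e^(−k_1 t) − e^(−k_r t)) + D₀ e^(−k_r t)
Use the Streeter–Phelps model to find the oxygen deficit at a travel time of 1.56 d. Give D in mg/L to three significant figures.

D ≈ 2.25 mg/L

k_1 L₀/(k_r−k_1) = 0.188×31.6/(2.07−0.188) = 5.941/1.882 = 3.157 mg/L.
e^(−k_1 t) = e^(−0.188×1.560) = 0.7458; e^(−k_r t) = e^(−2.07×1.560) = 0.03959.
D = 3.157 × (0.7458 − 0.03959) + 0.476 × 0.03959 = 2.229 + 0.01884 = 2.248 mg/L.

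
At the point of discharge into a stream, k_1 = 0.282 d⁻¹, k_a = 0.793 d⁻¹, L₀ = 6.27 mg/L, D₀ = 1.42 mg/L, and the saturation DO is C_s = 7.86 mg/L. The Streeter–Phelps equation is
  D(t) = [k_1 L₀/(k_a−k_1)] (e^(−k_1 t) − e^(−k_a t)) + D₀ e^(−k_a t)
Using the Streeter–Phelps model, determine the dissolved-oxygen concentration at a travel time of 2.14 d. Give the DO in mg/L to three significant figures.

DO ≈ 6.34 mg/L

k_1 L₀/(k_a−k_1) = 0.282×6.27/(0.793−0.282) = 1.768/0.5110 = 3.460 mg/L.
e^(−k_1 t) = e^(−0.282×2.140) = 0.5469; e^(−k_a t) = e^(−0.793×2.140) = 0.1832.
D = 3.460 × (0.5469 − 0.1832) + 1.42 × 0.1832 = 1.258 + 0.2602 = 1.519 mg/L.
DO = C_s − D = 7.86 − 1.519 = 6.341 mg/L.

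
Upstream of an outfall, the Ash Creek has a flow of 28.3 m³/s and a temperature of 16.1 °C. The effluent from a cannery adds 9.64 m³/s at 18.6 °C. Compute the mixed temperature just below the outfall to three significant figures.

Flow-weighted mixing: C = (Q_r C_r + Q_w C_w)/(Q_r + Q_w)
= (28.3×16.1 + 9.64×18.6)/(28.3 + 9.64) = 634.9/37.94 = 16.74 °C.

16.7 °C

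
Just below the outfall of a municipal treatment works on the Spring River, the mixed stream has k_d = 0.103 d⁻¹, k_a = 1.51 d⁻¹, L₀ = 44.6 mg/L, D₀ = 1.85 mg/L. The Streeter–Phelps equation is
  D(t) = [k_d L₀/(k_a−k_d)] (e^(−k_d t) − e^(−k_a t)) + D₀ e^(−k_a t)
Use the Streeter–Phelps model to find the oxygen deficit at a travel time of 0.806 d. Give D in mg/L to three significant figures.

D ≈ 2.59 mg/L

k_d L₀/(k_a−k_d) = 0.103×44.6/(1.51−0.103) = 4.594/1.407 = 3.265 mg/L.
e^(−k_d t) = e^(−0.103×0.8060) = 0.9203; e^(−k_a t) = e^(−1.51×0.8060) = 0.2961.
D = 3.265 × (0.9203 − 0.2961) + 1.85 × 0.2961 = 2.038 + 0.5478 = 2.586 mg/L.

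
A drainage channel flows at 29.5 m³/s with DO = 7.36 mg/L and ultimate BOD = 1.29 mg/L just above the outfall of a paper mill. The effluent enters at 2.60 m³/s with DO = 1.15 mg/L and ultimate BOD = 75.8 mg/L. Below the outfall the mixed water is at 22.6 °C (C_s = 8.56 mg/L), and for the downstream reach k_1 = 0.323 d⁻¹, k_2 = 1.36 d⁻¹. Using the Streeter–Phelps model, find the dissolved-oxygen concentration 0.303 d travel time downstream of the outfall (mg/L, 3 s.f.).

DO ≈ 6.87 mg/L

Mixed DO = (29.5×7.36 + 2.60×1.15)/(29.5+2.60) = 220.1/32.10 = 6.857 mg/L.
Mixed L₀ = (29.5×1.29 + 2.60×75.8)/(32.10) = 235.1/32.10 = 7.325 mg/L.
Initial deficit D₀ = C_s − DO₀ = 8.56 − 6.857 = 1.703 mg/L.
D(0.303) = [0.323×7.325/(1.36−0.323)](e^(−0.323×0.303) − e^(−1.36×0.303)) + 1.703 e^(−1.36×0.303)
= 2.282 × (0.9068 − 0.6623) + 1.703 × 0.6623 = 1.686 mg/L.
DO = 8.56 − 1.686 = 6.874 mg/L.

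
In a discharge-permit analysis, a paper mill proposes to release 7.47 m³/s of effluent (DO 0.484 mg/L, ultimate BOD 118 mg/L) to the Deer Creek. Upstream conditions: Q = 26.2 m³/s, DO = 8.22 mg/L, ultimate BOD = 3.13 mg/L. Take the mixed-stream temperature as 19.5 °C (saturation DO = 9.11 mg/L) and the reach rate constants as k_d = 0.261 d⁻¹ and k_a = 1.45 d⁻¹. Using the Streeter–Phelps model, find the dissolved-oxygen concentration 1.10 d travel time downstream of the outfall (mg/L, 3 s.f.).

Mixed DO = (26.2×8.22 + 7.47×0.484)/(26.2+7.47) = 219.0/33.67 = 6.504 mg/L.
Mixed L₀ = (26.2×3.13 + 7.47×118)/(33.67) = 963.5/33.67 = 28.61 mg/L.
Initial deficit D₀ = C_s − DO₀ = 9.11 − 6.504 = 2.606 mg/L.
D(1.10) = [0.261×28.61/(1.45−0.261)](e^(−0.261×1.10) − e^(−1.45×1.10)) + 2.606 e^(−1.45×1.10)
= 6.281 × (0.7504 − 0.2029) + 2.606 × 0.2029 = 3.968 mg/L.
DO = 9.11 − 3.968 = 5.142 mg/L.

DO ≈ 5.14 mg/L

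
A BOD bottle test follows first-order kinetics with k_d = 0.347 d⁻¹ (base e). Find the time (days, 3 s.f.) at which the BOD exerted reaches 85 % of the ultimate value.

y/L₀ = 1 − e^(−k_d t) = 0.85 ⇒ e^(−k_d t) = 0.150
t = −ln(0.150) / 0.347 = 1.897 / 0.347 = 5.467 d.

t ≈ 5.47 d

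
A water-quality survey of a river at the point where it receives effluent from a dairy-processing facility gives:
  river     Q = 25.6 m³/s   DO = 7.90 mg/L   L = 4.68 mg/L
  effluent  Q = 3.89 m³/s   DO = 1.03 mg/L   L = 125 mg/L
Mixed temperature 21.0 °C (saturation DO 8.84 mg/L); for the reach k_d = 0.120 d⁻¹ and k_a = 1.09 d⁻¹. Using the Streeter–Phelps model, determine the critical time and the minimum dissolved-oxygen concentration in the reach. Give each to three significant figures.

t_c ≈ 0.939 d; minimum DO ≈ 6.82 mg/L

Mixed DO = (25.6×7.90 + 3.89×1.03)/(25.6+3.89) = 206.2/29.49 = 6.994 mg/L.
Mixed L₀ = (25.6×4.68 + 3.89×125)/(29.49) = 606.1/29.49 = 20.55 mg/L.
Initial deficit D₀ = C_s − DO₀ = 8.84 − 6.994 = 1.846 mg/L.
t_c = (1/0.9700) ln[(1.09/0.120)(1 − 1.846×0.9700/(0.120×20.55))] = 1.031 × ln(2.487) = 0.9394 d.
D_c = (0.120/1.09) × 20.55 × e^(−0.120×0.9394) = 0.1101 × 20.55 × 0.8934 = 2.021 mg/L.
Minimum DO = 8.84 − 2.021 = 6.819 mg/L.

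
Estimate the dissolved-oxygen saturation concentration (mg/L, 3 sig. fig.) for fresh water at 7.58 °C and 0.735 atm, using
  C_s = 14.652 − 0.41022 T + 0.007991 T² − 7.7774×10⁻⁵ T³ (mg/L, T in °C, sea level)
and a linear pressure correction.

C_s ≈ 8.80 mg/L

At sea level: C_s = 14.652 − 0.41022×7.58 + 0.007991×7.58² − 7.7774×10⁻⁵×7.58³ = 11.97 mg/L.
Pressure correction: C_s' = 11.97 × 0.735 = 8.796 mg/L.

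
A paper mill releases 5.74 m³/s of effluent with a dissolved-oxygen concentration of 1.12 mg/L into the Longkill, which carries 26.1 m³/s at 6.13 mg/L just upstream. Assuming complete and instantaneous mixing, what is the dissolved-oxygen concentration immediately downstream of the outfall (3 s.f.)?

Flow-weighted mixing: C = (Q_r C_r + Q_w C_w)/(Q_r + Q_w)
= (26.1×6.13 + 5.74×1.12)/(26.1 + 5.74) = 166.4/31.84 = 5.227 mg/L.

5.23 mg/L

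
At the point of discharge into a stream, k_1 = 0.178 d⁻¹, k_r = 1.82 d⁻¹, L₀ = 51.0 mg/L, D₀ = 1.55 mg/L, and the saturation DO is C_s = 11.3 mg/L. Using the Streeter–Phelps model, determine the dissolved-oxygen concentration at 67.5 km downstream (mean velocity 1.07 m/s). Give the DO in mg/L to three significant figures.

DO ≈ 7.50 mg/L

Travel time t = x/v = 67.5 km / (1.07 m/s) = 67500 m / 1.07 m/s = 63080 s = 0.7301 d.
k_1 L₀/(k_r−k_1) = 0.178×51.0/(1.82−0.178) = 9.078/1.642 = 5.529 mg/L.
e^(−k_1 t) = e^(−0.178×0.7301) = 0.8781; e^(−k_r t) = e^(−1.82×0.7301) = 0.2648.
D = 5.529 × (0.8781 − 0.2648) + 1.55 × 0.2648 = 3.391 + 0.4104 = 3.801 mg/L.
DO = C_s − D = 11.3 − 3.801 = 7.499 mg/L.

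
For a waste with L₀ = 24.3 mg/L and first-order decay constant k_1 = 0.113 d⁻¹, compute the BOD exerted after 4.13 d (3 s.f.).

y_t = L₀(1 − e^(−k_1 t)) = 24.3 × (1 − e^(−0.113×4.13))
= 24.3 × (1 − 0.6271) = 24.3 × 0.3729 = 9.062 mg/L.

y ≈ 9.06 mg/L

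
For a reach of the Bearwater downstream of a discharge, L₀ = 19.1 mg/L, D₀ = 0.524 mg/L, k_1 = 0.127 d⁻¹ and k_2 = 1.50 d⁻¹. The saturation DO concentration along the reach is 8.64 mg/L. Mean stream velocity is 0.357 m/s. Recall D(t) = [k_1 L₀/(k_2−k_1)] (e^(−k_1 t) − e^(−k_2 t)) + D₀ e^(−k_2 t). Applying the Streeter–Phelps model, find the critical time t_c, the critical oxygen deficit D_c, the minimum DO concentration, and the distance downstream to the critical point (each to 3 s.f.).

t_c ≈ 1.54 d; D_c ≈ 1.33 mg/L; min DO ≈ 7.31 mg/L; x_c ≈ 47.6 km

With k_2/k_1 = 11.81 and 1 − D₀(k_2−k_1)/(k_1 L₀) = 0.7034,
t_c = ln(11.81 × 0.7034) / (1.50 − 0.127) = ln(8.308) / 1.373 = 2.117/1.373 = 1.542 d.
L(t_c) = L₀ e^(−k_1 t_c) = 19.1 × 0.8221 = 15.70 mg/L, and at the critical point k_2 D_c = k_1 L, so D_c = (0.127/1.50) × 15.70 = 1.330 mg/L.
Minimum DO = C_s − D_c = 8.64 − 1.330 = 7.310 mg/L.
x_c = v t_c = 0.357 m/s × 1.542 d × 86400 s/d = 47560 m ≈ 47.6 km.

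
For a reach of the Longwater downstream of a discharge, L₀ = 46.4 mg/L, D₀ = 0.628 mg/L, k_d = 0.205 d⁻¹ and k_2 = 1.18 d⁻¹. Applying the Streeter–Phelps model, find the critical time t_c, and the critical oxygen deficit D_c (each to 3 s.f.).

With k_2/k_d = 5.756 and 1 − D₀(k_2−k_d)/(k_d L₀) = 0.9356,
t_c = ln(5.756 × 0.9356) / (1.18 − 0.205) = ln(5.386) / 0.9750 = 1.684/0.9750 = 1.727 d.
D_c = (k_d/k_2) L₀ e^(−k_d t_c) = (0.205/1.18) × 46.4 × e^(−0.205×1.727) = 0.1737 × 46.4 × 0.7019 = 5.658 mg/L.

t_c ≈ 1.73 d; D_c ≈ 5.66 mg/L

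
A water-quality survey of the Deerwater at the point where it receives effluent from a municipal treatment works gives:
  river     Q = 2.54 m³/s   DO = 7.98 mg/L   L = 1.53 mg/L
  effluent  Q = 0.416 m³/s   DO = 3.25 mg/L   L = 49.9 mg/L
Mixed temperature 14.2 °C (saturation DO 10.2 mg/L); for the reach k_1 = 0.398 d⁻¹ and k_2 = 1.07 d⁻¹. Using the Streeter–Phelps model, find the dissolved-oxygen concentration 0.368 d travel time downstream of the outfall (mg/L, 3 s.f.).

DO ≈ 7.32 mg/L

Mixed DO = (2.54×7.98 + 0.416×3.25)/(2.54+0.416) = 21.62/2.956 = 7.314 mg/L.
Mixed L₀ = (2.54×1.53 + 0.416×49.9)/(2.956) = 24.64/2.956 = 8.337 mg/L.
Initial deficit D₀ = C_s − DO₀ = 10.2 − 7.314 = 2.886 mg/L.
D(0.368) = [0.398×8.337/(1.07−0.398)](e^(−0.398×0.368) − e^(−1.07×0.368)) + 2.886 e^(−1.07×0.368)
= 4.938 × (0.8638 − 0.6745) + 2.886 × 0.6745 = 2.881 mg/L.
DO = 10.2 − 2.881 = 7.319 mg/L.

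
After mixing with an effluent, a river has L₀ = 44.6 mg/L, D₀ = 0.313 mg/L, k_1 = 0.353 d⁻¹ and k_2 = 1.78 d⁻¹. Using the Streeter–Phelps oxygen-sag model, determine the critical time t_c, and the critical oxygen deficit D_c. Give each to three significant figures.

t_c ≈ 1.11 d; D_c ≈ 5.97 mg/L

At the critical point dD/dt = 0, so k_1 L₀ e^(−k_1 t) = k_2 D. Substituting D(t) from the Streeter–Phelps equation and solving for t gives
t_c = ln[(k_2/k_1)(1 − D₀(k_2−k_1)/(k_1 L₀))] / (k_2−k_1).
Here k_2−k_1 = 1.427 d⁻¹ and 1 − D₀(k_2−k_1)/(k_1 L₀) = 1 − 0.313×1.427/(0.353×44.6) = 0.9716, so
t_c = ln(5.042 × 0.9716) / 1.427 = 1.589 / 1.427 = 1.114 d.
D_c = (k_1/k_2) L₀ e^(−k_1 t_c) = (0.353/1.78) × 44.6 × e^(−0.353×1.114) = 0.1983 × 44.6 × 0.6750 = 5.970 mg/L.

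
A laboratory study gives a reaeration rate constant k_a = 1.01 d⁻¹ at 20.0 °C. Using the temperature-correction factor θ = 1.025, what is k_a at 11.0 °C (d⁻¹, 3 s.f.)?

k_a(T₂) = k_a(T₁) · θ^(T₂−T₁) = 1.01 × 1.025^(11.0−20.0)
= 1.01 × 1.025^-9.00 = 1.01 × 0.8007 = 0.8087 d⁻¹.

k_a ≈ 0.809 d⁻¹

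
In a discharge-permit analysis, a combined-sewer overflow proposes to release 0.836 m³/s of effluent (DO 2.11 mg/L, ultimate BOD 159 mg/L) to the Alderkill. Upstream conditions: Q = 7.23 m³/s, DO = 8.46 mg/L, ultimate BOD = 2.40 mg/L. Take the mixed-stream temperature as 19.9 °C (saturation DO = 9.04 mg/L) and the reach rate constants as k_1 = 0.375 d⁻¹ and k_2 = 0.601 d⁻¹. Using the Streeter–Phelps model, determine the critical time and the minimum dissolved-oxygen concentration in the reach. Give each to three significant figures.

Mixed DO = (7.23×8.46 + 0.836×2.11)/(7.23+0.836) = 62.93/8.066 = 7.802 mg/L.
Mixed L₀ = (7.23×2.40 + 0.836×159)/(8.066) = 150.3/8.066 = 18.63 mg/L.
Initial deficit D₀ = C_s − DO₀ = 9.04 − 7.802 = 1.238 mg/L.
t_c = (1/0.2260) ln[(0.601/0.375)(1 − 1.238×0.2260/(0.375×18.63))] = 4.425 × ln(1.538) = 1.906 d.
D_c = (0.375/0.601) × 18.63 × e^(−0.375×1.906) = 0.6240 × 18.63 × 0.4893 = 5.688 mg/L.
Minimum DO = 9.04 − 5.688 = 3.352 mg/L.

t_c ≈ 1.91 d; minimum DO ≈ 3.35 mg/L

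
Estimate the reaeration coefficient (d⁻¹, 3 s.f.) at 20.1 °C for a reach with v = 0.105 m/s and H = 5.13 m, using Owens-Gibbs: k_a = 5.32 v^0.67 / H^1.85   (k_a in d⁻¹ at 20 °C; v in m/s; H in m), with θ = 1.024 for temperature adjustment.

k_a(20) = 5.32 × 0.105^0.67 / 5.13^1.85 = 5.32 × 0.2209 / 20.59 = 0.05707 d⁻¹.
k_a(20.1) = 0.05707 × 1.024^(20.1−20) = 0.05707 × 1.002 = 0.05720 d⁻¹.

k_a ≈ 0.0572 d⁻¹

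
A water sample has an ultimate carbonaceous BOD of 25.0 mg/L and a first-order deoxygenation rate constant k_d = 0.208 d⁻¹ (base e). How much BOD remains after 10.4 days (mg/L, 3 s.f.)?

L ≈ 2.87 mg/L

L_t = L₀ e^(−k_d t) = 25.0 × e^(−0.208×10.4) = 25.0 × 0.1150 = 2.874 mg/L.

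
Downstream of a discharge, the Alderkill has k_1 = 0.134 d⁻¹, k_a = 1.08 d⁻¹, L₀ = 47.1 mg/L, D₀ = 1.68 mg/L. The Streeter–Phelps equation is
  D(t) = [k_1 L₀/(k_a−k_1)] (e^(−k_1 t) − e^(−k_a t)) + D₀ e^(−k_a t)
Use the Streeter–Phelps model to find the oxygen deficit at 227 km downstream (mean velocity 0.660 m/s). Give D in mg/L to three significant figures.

Travel time t = x/v = 227 km / (0.660 m/s) = 227000 m / 0.660 m/s = 343900 s = 3.981 d.
k_1 L₀/(k_a−k_1) = 0.134×47.1/(1.08−0.134) = 6.311/0.9460 = 6.672 mg/L.
e^(−k_1 t) = e^(−0.134×3.981) = 0.5866; e^(−k_a t) = e^(−1.08×3.981) = 0.01358.
D = 6.672 × (0.5866 − 0.01358) + 1.68 × 0.01358 = 3.823 + 0.02281 = 3.846 mg/L.

D ≈ 3.85 mg/L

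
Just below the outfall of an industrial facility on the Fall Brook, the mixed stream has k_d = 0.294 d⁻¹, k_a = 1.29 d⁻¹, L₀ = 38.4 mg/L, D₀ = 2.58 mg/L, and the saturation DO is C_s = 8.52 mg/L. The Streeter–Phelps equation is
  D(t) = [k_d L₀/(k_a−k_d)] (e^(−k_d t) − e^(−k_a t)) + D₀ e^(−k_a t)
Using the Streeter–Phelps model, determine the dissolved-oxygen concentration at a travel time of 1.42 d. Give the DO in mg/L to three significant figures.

k_d L₀/(k_a−k_d) = 0.294×38.4/(1.29−0.294) = 11.29/0.9960 = 11.33 mg/L.
e^(−k_d t) = e^(−0.294×1.420) = 0.6587; e^(−k_a t) = e^(−1.29×1.420) = 0.1601.
D = 11.33 × (0.6587 − 0.1601) + 2.58 × 0.1601 = 5.651 + 0.4131 = 6.064 mg/L.
DO = C_s − D = 8.52 − 6.064 = 2.456 mg/L.

DO ≈ 2.46 mg/L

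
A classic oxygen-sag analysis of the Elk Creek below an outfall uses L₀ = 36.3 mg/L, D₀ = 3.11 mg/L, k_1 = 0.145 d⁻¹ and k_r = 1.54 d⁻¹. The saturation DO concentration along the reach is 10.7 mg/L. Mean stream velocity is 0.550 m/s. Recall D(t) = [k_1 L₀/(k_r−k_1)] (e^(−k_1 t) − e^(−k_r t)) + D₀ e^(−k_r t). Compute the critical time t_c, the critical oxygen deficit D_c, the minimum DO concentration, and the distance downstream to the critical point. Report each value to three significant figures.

At the critical point dD/dt = 0, so k_1 L₀ e^(−k_1 t) = k_r D. Substituting D(t) from the Streeter–Phelps equation and solving for t gives
t_c = ln[(k_r/k_1)(1 − D₀(k_r−k_1)/(k_1 L₀))] / (k_r−k_1).
Here k_r−k_1 = 1.395 d⁻¹ and 1 − D₀(k_r−k_1)/(k_1 L₀) = 1 − 3.11×1.395/(0.145×36.3) = 0.1757, so
t_c = ln(10.62 × 0.1757) / 1.395 = 0.6241 / 1.395 = 0.4474 d.
L(t_c) = L₀ e^(−k_1 t_c) = 36.3 × 0.9372 = 34.02 mg/L, and at the critical point k_r D_c = k_1 L, so D_c = (0.145/1.54) × 34.02 = 3.203 mg/L.
Minimum DO = C_s − D_c = 10.7 − 3.203 = 7.497 mg/L.
x_c = v t_c = 0.550 m/s × 0.4474 d × 86400 s/d = 21260 m ≈ 21.3 km.

t_c ≈ 0.447 d; D_c ≈ 3.20 mg/L; min DO ≈ 7.50 mg/L; x_c ≈ 21.3 km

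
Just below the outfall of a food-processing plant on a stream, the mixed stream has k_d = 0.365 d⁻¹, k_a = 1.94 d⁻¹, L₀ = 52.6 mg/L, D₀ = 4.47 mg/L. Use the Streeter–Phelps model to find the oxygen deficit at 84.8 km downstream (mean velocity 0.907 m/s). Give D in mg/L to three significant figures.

Travel time t = x/v = 84.8 km / (0.907 m/s) = 84800 m / 0.907 m/s = 93500 s = 1.082 d.
k_d L₀/(k_a−k_d) = 0.365×52.6/(1.94−0.365) = 19.20/1.575 = 12.19 mg/L.
e^(−k_d t) = e^(−0.365×1.082) = 0.6737; e^(−k_a t) = e^(−1.94×1.082) = 0.1225.
D = 12.19 × (0.6737 − 0.1225) + 4.47 × 0.1225 = 6.719 + 0.5478 = 7.266 mg/L.

D ≈ 7.27 mg/L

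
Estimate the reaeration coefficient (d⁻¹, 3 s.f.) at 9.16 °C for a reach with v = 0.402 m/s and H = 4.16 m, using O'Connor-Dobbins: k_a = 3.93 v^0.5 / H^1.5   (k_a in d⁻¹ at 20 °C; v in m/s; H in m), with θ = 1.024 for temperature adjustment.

k_a ≈ 0.227 d⁻¹

k_a(20) = 3.93 × 0.402^0.5 / 4.16^1.5 = 3.93 × 0.6340 / 8.485 = 0.2937 d⁻¹.
k_a(9.16) = 0.2937 × 1.024^(9.16−20) = 0.2937 × 0.7733 = 0.2271 d⁻¹.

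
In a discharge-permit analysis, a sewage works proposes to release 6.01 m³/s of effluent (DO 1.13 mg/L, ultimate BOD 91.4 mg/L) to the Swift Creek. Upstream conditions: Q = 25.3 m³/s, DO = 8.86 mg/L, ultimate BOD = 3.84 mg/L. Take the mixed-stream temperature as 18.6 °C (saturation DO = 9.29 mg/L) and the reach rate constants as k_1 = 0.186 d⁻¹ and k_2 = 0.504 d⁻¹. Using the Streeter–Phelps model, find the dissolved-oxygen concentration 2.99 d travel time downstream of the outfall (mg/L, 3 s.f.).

DO ≈ 4.62 mg/L

Mixed DO = (25.3×8.86 + 6.01×1.13)/(25.3+6.01) = 230.9/31.31 = 7.376 mg/L.
Mixed L₀ = (25.3×3.84 + 6.01×91.4)/(31.31) = 646.5/31.31 = 20.65 mg/L.
Initial deficit D₀ = C_s − DO₀ = 9.29 − 7.376 = 1.914 mg/L.
D(2.99) = [0.186×20.65/(0.504−0.186)](e^(−0.186×2.99) − e^(−0.504×2.99)) + 1.914 e^(−0.504×2.99)
= 12.08 × (0.5734 − 0.2216) + 1.914 × 0.2216 = 4.673 mg/L.
DO = 9.29 − 4.673 = 4.617 mg/L.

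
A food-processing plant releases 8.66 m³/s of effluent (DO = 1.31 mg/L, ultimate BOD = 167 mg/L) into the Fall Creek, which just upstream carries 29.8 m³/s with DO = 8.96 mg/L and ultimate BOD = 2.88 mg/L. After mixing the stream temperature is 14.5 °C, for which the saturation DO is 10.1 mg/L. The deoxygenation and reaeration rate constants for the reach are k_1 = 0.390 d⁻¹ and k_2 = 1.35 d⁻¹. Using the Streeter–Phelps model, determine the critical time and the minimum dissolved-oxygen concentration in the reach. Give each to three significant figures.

Mixed DO = (29.8×8.96 + 8.66×1.31)/(29.8+8.66) = 278.4/38.46 = 7.237 mg/L.
Mixed L₀ = (29.8×2.88 + 8.66×167)/(38.46) = 1532/38.46 = 39.83 mg/L.
Initial deficit D₀ = C_s − DO₀ = 10.1 − 7.237 = 2.863 mg/L.
t_c = (1/0.9600) ln[(1.35/0.390)(1 − 2.863×0.9600/(0.390×39.83))] = 1.042 × ln(2.849) = 1.091 d.
D_c = (0.390/1.35) × 39.83 × e^(−0.390×1.091) = 0.2889 × 39.83 × 0.6535 = 7.521 mg/L.
Minimum DO = 10.1 − 7.521 = 2.579 mg/L.

t_c ≈ 1.09 d; minimum DO ≈ 2.58 mg/L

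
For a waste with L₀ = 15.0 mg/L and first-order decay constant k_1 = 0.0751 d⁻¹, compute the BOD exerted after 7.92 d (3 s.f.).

y_t = L₀(1 − e^(−k_1 t)) = 15.0 × (1 − e^(−0.0751×7.92))
= 15.0 × (1 − 0.5517) = 15.0 × 0.4483 = 6.725 mg/L.

y ≈ 6.72 mg/L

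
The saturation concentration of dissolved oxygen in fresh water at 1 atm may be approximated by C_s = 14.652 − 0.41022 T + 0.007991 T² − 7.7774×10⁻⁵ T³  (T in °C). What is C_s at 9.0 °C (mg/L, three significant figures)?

C_s = 14.652 − 0.41022×9.0 + 0.007991×9.0² − 7.7774×10⁻⁵×9.0³ = 11.55 mg/L.

C_s ≈ 11.6 mg/L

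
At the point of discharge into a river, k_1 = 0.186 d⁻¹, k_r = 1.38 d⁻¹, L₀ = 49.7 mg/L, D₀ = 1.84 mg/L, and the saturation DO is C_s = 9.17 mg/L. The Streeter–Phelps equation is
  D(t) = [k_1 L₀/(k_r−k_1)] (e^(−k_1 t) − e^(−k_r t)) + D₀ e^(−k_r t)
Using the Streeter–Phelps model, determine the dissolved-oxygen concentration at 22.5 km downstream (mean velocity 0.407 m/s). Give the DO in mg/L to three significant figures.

Travel time t = x/v = 22.5 km / (0.407 m/s) = 22500 m / 0.407 m/s = 55280 s = 0.6398 d.
k_1 L₀/(k_r−k_1) = 0.186×49.7/(1.38−0.186) = 9.244/1.194 = 7.742 mg/L.
e^(−k_1 t) = e^(−0.186×0.6398) = 0.8878; e^(−k_r t) = e^(−1.38×0.6398) = 0.4135.
D = 7.742 × (0.8878 − 0.4135) + 1.84 × 0.4135 = 3.672 + 0.7609 = 4.433 mg/L.
DO = C_s − D = 9.17 − 4.433 = 4.737 mg/L.

DO ≈ 4.74 mg/L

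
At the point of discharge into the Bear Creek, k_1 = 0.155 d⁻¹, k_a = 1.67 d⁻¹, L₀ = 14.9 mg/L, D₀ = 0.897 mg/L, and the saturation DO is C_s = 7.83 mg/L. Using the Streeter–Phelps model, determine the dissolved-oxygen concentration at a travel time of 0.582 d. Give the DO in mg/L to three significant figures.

k_1 L₀/(k_a−k_1) = 0.155×14.9/(1.67−0.155) = 2.309/1.515 = 1.524 mg/L.
e^(−k_1 t) = e^(−0.155×0.5820) = 0.9137; e^(−k_a t) = e^(−1.67×0.5820) = 0.3783.
D = 1.524 × (0.9137 − 0.3783) + 0.897 × 0.3783 = 0.8162 + 0.3394 = 1.156 mg/L.
DO = C_s − D = 7.83 − 1.156 = 6.674 mg/L.

DO ≈ 6.67 mg/L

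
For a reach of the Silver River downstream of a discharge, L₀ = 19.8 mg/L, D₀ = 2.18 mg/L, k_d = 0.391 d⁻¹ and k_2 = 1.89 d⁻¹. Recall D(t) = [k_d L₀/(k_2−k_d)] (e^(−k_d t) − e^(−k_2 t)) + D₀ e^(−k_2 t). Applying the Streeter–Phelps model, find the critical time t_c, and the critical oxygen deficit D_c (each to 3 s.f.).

t_c ≈ 0.685 d; D_c ≈ 3.13 mg/L

With k_2/k_d = 4.834 and 1 − D₀(k_2−k_d)/(k_d L₀) = 0.5779,
t_c = ln(4.834 × 0.5779) / (1.89 − 0.391) = ln(2.793) / 1.499 = 1.027/1.499 = 0.6853 d.
L(t_c) = L₀ e^(−k_d t_c) = 19.8 × 0.7649 = 15.15 mg/L, and at the critical point k_2 D_c = k_d L, so D_c = (0.391/1.89) × 15.15 = 3.133 mg/L.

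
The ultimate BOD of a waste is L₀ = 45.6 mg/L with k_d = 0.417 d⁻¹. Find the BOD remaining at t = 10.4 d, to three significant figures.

L ≈ 0.596 mg/L

L_t = L₀ e^(−k_d t) = 45.6 × e^(−0.417×10.4) = 45.6 × 0.01308 = 0.5964 mg/L.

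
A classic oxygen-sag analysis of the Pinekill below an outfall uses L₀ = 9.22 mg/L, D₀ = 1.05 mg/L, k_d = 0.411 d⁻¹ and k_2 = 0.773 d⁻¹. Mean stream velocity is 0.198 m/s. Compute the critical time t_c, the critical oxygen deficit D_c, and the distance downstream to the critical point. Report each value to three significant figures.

At the critical point dD/dt = 0, so k_d L₀ e^(−k_d t) = k_2 D. Substituting D(t) from the Streeter–Phelps equation and solving for t gives
t_c = ln[(k_2/k_d)(1 − D₀(k_2−k_d)/(k_d L₀))] / (k_2−k_d).
Here k_2−k_d = 0.3620 d⁻¹ and 1 − D₀(k_2−k_d)/(k_d L₀) = 1 − 1.05×0.3620/(0.411×9.22) = 0.8997, so
t_c = ln(1.881 × 0.8997) / 0.3620 = 0.5260 / 0.3620 = 1.453 d.
L(t_c) = L₀ e^(−k_d t_c) = 9.22 × 0.5504 = 5.074 mg/L, and at the critical point k_2 D_c = k_d L, so D_c = (0.411/0.773) × 5.074 = 2.698 mg/L.
x_c = v t_c = 0.198 m/s × 1.453 d × 86400 s/d = 24860 m ≈ 24.9 km.

t_c ≈ 1.45 d; D_c ≈ 2.70 mg/L; x_c ≈ 24.9 km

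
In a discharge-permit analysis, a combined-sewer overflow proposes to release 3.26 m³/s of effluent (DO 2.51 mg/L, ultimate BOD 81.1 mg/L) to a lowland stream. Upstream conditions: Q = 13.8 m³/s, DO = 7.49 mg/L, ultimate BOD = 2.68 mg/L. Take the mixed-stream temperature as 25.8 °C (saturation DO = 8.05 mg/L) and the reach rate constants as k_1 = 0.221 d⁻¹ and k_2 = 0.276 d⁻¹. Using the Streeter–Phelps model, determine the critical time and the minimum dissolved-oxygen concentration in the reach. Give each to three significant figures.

t_c ≈ 3.65 d; minimum DO ≈ 1.74 mg/L

Mixed DO = (13.8×7.49 + 3.26×2.51)/(13.8+3.26) = 111.5/17.06 = 6.538 mg/L.
Mixed L₀ = (13.8×2.68 + 3.26×81.1)/(17.06) = 301.4/17.06 = 17.67 mg/L.
Initial deficit D₀ = C_s − DO₀ = 8.05 − 6.538 = 1.512 mg/L.
t_c = (1/0.05500) ln[(0.276/0.221)(1 − 1.512×0.05500/(0.221×17.67))] = 18.18 × ln(1.222) = 3.649 d.
D_c = (0.221/0.276) × 17.67 × e^(−0.221×3.649) = 0.8007 × 17.67 × 0.4464 = 6.315 mg/L.
Minimum DO = 8.05 − 6.315 = 1.735 mg/L.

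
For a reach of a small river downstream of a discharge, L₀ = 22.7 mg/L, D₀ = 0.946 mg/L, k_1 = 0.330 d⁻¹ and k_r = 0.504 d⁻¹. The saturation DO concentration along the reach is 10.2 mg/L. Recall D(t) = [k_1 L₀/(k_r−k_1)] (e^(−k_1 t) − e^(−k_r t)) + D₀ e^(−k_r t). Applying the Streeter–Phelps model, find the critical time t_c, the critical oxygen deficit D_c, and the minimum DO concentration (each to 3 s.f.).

t_c ≈ 2.31 d; D_c ≈ 6.94 mg/L; min DO ≈ 3.26 mg/L

t_c = [1/(k_r−k_1)] ln[(k_r/k_1)(1 − D₀(k_r−k_1)/(k_1 L₀))]
= [1/(0.504−0.330)] ln[(0.504/0.330)(1 − 0.946×0.1740/(0.330×22.7))]
= (1/0.1740) ln[1.527 × 0.9780] = 5.747 × ln(1.494) = 5.747 × 0.4013 = 2.306 d.
L(t_c) = L₀ e^(−k_1 t_c) = 22.7 × 0.4672 = 10.61 mg/L, and at the critical point k_r D_c = k_1 L, so D_c = (0.330/0.504) × 10.61 = 6.944 mg/L.
Minimum DO = C_s − D_c = 10.2 − 6.944 = 3.256 mg/L.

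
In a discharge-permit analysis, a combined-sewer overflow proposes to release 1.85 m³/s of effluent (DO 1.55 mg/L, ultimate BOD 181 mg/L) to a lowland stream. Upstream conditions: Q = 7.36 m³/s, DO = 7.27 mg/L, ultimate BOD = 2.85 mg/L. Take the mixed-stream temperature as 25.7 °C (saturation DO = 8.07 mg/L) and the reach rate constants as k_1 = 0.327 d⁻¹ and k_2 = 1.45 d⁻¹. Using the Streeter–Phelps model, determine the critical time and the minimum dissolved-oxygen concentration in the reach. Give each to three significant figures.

Mixed DO = (7.36×7.27 + 1.85×1.55)/(7.36+1.85) = 56.37/9.210 = 6.121 mg/L.
Mixed L₀ = (7.36×2.85 + 1.85×181)/(9.210) = 355.8/9.210 = 38.63 mg/L.
Initial deficit D₀ = C_s − DO₀ = 8.07 − 6.121 = 1.949 mg/L.
t_c = (1/1.123) ln[(1.45/0.327)(1 − 1.949×1.123/(0.327×38.63))] = 0.8905 × ln(3.666) = 1.157 d.
D_c = (0.327/1.45) × 38.63 × e^(−0.327×1.157) = 0.2255 × 38.63 × 0.6850 = 5.969 mg/L.
Minimum DO = 8.07 − 5.969 = 2.101 mg/L.

t_c ≈ 1.16 d; minimum DO ≈ 2.10 mg/L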